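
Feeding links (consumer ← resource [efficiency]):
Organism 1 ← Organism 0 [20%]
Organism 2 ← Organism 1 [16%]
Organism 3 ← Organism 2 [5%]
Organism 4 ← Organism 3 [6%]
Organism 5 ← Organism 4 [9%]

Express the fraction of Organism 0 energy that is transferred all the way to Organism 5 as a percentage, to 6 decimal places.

Product of link efficiencies: 0.2 × 0.16 × 0.05 × 0.06 × 0.09 = 0.00000864
As a percentage: 0.00000864 × 100 = 0.000864%

0.000864%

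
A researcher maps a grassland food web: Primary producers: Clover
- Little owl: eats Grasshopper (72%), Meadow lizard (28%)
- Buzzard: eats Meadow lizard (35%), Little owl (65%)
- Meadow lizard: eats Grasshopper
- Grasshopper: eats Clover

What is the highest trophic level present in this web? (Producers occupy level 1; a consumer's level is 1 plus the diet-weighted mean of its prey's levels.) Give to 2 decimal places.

4.18

Grasshopper: 1 + 1 = 2
Meadow lizard: 1 + 2 = 3
Little owl: 1 + (0.72×2 + 0.28×3) = 3.28
Buzzard: 1 + (0.35×3 + 0.65×3.28) = 4.182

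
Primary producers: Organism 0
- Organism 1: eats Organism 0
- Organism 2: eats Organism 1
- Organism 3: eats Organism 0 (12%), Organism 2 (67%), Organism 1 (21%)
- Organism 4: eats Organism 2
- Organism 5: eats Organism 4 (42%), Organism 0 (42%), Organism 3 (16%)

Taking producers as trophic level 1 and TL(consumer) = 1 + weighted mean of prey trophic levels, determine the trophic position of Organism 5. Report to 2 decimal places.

3.67

Organism 1: 1 + 1 = 2
Organism 2: 1 + 2 = 3
Organism 3: 1 + (0.12×1 + 0.67×3 + 0.21×2) = 3.55
Organism 4: 1 + 3 = 4
Organism 5: 1 + (0.42×4 + 0.42×1 + 0.16×3.55) = 3.668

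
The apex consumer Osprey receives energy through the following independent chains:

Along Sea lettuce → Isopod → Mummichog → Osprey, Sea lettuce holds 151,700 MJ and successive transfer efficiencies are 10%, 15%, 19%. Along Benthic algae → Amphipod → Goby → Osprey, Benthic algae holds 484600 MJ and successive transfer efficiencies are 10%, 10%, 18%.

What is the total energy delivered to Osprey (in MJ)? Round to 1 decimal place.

Via Sea lettuce: 151700 × 0.1 × 0.15 × 0.19 = 432.345 MJ
Via Benthic algae: 484600 × 0.1 × 0.1 × 0.18 = 872.28 MJ
Total at Osprey: 432.345 + 872.28 = 1304.625 MJ

1304.6 MJ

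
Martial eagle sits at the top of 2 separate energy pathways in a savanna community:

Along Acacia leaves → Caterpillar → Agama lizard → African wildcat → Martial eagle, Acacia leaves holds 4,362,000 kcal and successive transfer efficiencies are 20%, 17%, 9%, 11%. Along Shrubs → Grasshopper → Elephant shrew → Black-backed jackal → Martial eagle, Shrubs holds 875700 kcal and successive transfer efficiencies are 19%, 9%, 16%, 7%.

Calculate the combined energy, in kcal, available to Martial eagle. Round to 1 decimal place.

Via Acacia leaves: 4362000 × 0.2 × 0.17 × 0.09 × 0.11 = 1468.2492 kcal
Via Shrubs: 875700 × 0.19 × 0.09 × 0.16 × 0.07 = 167.714064 kcal
Total at Martial eagle: 1468.2492 + 167.714064 = 1635.963264 kcal

1636.0 kcal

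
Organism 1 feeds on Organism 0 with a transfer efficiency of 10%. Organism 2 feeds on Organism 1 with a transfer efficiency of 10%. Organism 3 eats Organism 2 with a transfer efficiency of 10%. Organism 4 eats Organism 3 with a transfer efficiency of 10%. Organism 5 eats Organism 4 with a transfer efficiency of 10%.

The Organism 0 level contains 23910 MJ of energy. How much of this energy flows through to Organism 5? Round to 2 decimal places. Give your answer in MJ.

Organism 1: 23910 × 0.1 = 2391 MJ
Organism 2: 2391 × 0.1 = 239.1 MJ
Organism 3: 239.1 × 0.1 = 23.91 MJ
Organism 4: 23.91 × 0.1 = 2.391 MJ
Organism 5: 2.391 × 0.1 = 0.2391 MJ

0.24 MJ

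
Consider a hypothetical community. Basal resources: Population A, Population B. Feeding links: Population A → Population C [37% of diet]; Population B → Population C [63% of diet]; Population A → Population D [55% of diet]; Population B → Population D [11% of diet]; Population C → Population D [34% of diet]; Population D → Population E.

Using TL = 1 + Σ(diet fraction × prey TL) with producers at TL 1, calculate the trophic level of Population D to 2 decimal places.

Population C: 1 + (0.37×1 + 0.63×1) = 2
Population D: 1 + (0.55×1 + 0.11×1 + 0.34×2) = 2.34
Population E: 1 + 2.34 = 3.34

2.34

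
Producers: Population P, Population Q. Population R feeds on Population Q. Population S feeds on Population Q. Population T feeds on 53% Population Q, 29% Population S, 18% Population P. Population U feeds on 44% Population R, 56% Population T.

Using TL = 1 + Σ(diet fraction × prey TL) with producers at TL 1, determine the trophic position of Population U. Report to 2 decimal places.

Population R: 1 + 1 = 2
Population S: 1 + 1 = 2
Population T: 1 + (0.53×1 + 0.29×2 + 0.18×1) = 2.29
Population U: 1 + (0.44×2 + 0.56×2.29) = 3.1624

3.16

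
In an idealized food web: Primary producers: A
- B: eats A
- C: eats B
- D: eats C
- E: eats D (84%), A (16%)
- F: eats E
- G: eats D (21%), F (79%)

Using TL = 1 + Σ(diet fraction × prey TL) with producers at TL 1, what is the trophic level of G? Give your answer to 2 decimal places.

6.20

B: 1 + 1 = 2
C: 1 + 2 = 3
D: 1 + 3 = 4
E: 1 + (0.84×4 + 0.16×1) = 4.52
F: 1 + 4.52 = 5.52
G: 1 + (0.21×4 + 0.79×5.52) = 6.2008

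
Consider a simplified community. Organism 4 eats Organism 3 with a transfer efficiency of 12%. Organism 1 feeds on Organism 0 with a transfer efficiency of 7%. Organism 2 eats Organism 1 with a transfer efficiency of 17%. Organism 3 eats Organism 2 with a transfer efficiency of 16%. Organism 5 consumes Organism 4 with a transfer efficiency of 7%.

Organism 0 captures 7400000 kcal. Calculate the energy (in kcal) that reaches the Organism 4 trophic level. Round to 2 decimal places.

Organism 1: 7400000 × 0.07 = 518000 kcal
Organism 2: 518000 × 0.17 = 88060 kcal
Organism 3: 88060 × 0.16 = 14089.6 kcal
Organism 4: 14089.6 × 0.12 = 1690.752 kcal

1690.75 kcal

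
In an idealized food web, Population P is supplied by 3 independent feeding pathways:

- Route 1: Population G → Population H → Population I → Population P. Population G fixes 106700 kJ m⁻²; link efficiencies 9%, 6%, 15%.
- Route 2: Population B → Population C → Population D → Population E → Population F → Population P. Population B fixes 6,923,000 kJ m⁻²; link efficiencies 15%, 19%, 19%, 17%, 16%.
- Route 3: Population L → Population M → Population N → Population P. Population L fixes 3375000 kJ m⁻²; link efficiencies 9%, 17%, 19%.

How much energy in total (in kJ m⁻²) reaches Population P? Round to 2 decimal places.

10917.23 kJ m⁻²

Route 1: 106700 × 0.09 × 0.06 × 0.15 = 86.427 kJ m⁻²
Route 2: 6923000 × 0.15 × 0.19 × 0.19 × 0.17 × 0.16 = 1019.674824 kJ m⁻²
Route 3: 3375000 × 0.09 × 0.17 × 0.19 = 9811.125 kJ m⁻²
Total at Population P: 86.427 + 1019.674824 + 9811.125 = 10917.226824 kJ m⁻²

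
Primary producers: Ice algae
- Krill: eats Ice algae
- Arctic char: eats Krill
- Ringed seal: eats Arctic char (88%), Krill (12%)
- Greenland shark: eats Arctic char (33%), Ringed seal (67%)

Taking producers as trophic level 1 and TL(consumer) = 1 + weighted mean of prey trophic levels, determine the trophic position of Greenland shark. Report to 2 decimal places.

Krill: 1 + 1 = 2
Arctic char: 1 + 2 = 3
Ringed seal: 1 + (0.88×3 + 0.12×2) = 3.88
Greenland shark: 1 + (0.33×3 + 0.67×3.88) = 4.5896

4.59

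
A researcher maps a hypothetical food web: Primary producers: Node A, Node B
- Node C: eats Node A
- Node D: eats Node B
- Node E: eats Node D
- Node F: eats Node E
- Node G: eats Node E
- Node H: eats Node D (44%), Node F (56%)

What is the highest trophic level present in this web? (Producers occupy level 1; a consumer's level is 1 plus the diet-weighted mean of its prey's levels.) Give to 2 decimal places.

Node C: 1 + 1 = 2
Node D: 1 + 1 = 2
Node E: 1 + 2 = 3
Node F: 1 + 3 = 4
Node G: 1 + 3 = 4
Node H: 1 + (0.44×2 + 0.56×4) = 4.12

4.12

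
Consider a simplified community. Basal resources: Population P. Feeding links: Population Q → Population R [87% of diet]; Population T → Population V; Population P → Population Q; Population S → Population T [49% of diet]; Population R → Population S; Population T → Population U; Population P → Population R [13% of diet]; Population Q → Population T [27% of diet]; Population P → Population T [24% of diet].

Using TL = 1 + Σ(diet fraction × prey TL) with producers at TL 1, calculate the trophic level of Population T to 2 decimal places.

3.68

Population Q: 1 + 1 = 2
Population R: 1 + (0.13×1 + 0.87×2) = 2.87
Population S: 1 + 2.87 = 3.87
Population T: 1 + (0.49×3.87 + 0.27×2 + 0.24×1) = 3.6763
Population U: 1 + 3.6763 = 4.6763
Population V: 1 + 3.6763 = 4.6763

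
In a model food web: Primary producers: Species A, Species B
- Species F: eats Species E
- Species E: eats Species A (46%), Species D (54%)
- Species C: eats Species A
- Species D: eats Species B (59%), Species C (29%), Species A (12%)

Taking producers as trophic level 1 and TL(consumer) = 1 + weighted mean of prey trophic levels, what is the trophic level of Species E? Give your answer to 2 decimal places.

2.70

Species C: 1 + 1 = 2
Species D: 1 + (0.59×1 + 0.29×2 + 0.12×1) = 2.29
Species E: 1 + (0.46×1 + 0.54×2.29) = 2.6966
Species F: 1 + 2.6966 = 3.6966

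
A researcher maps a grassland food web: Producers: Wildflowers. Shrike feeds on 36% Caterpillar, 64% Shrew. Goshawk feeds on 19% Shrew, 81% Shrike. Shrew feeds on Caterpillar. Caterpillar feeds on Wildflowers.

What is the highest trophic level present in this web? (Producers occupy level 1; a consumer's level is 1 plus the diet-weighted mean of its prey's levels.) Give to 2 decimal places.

Caterpillar: 1 + 1 = 2
Shrew: 1 + 2 = 3
Shrike: 1 + (0.36×2 + 0.64×3) = 3.64
Goshawk: 1 + (0.19×3 + 0.81×3.64) = 4.5184

4.52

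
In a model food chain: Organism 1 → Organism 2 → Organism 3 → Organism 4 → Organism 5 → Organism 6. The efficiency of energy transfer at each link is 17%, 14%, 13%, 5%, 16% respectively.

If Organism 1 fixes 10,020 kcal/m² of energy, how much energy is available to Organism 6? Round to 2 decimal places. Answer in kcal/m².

Organism 2: 10020 × 0.17 = 1703.4 kcal/m²
Organism 3: 1703.4 × 0.14 = 238.476 kcal/m²
Organism 4: 238.476 × 0.13 = 31.00188 kcal/m²
Organism 5: 31.00188 × 0.05 = 1.550094 kcal/m²
Organism 6: 1.550094 × 0.16 = 0.24801504 kcal/m²

0.25 kcal/m²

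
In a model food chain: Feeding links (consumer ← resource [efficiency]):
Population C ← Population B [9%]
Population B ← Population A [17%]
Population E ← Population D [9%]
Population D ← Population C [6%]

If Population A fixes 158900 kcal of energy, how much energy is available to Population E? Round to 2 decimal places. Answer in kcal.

Population B: 158900 × 0.17 = 27013 kcal
Population C: 27013 × 0.09 = 2431.17 kcal
Population D: 2431.17 × 0.06 = 145.8702 kcal
Population E: 145.8702 × 0.09 = 13.128318 kcal

13.13 kcal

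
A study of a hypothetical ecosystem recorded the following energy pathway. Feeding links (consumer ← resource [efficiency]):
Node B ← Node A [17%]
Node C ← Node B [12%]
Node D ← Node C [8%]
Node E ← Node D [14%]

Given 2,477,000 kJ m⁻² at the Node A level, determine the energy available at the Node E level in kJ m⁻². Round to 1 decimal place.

Node B: 2477000 × 0.17 = 421090 kJ m⁻²
Node C: 421090 × 0.12 = 50530.8 kJ m⁻²
Node D: 50530.8 × 0.08 = 4042.464 kJ m⁻²
Node E: 4042.464 × 0.14 = 565.94496 kJ m⁻²

565.9 kJ m⁻²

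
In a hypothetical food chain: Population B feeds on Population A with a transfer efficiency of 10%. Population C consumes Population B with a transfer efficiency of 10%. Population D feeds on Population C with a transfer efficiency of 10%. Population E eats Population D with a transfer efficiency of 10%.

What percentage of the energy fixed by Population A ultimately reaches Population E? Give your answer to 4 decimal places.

Product of link efficiencies: 0.1 × 0.1 × 0.1 × 0.1 = 0.0001
As a percentage: 0.0001 × 100 = 0.0100%

0.0100%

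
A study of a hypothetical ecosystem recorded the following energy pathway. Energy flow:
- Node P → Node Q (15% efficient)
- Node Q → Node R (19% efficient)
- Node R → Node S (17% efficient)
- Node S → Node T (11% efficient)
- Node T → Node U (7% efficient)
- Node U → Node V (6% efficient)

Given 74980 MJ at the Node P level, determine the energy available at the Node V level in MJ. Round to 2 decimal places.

0.17 MJ

Node Q: 74980 × 0.15 = 11247 MJ
Node R: 11247 × 0.19 = 2136.93 MJ
Node S: 2136.93 × 0.17 = 363.2781 MJ
Node T: 363.2781 × 0.11 = 39.960591 MJ
Node U: 39.960591 × 0.07 = 2.79724137 MJ
Node V: 2.79724137 × 0.06 = 0.1678344822 MJ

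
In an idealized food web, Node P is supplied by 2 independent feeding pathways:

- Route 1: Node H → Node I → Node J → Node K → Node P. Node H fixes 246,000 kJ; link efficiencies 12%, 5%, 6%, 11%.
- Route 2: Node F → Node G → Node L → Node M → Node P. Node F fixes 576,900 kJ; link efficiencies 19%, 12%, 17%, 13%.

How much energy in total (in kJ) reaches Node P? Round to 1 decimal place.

Route 1: 246000 × 0.12 × 0.05 × 0.06 × 0.11 = 9.7416 kJ
Route 2: 576900 × 0.19 × 0.12 × 0.17 × 0.13 = 290.688372 kJ
Total at Node P: 9.7416 + 290.688372 = 300.429972 kJ

300.4 kJ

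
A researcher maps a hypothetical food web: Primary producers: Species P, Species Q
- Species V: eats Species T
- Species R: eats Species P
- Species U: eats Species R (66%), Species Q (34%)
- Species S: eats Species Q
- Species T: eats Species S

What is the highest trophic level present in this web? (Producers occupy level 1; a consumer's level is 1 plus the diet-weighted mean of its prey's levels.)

Species R: 1 + 1 = 2
Species S: 1 + 1 = 2
Species T: 1 + 2 = 3
Species U: 1 + (0.66×2 + 0.34×1) = 2.66
Species V: 1 + 3 = 4

4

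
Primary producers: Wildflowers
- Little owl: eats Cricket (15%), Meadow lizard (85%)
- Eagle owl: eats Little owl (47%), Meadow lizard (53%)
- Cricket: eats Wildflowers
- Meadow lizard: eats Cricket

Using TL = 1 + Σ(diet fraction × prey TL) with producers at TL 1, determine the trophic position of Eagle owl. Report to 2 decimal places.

Cricket: 1 + 1 = 2
Meadow lizard: 1 + 2 = 3
Little owl: 1 + (0.15×2 + 0.85×3) = 3.85
Eagle owl: 1 + (0.47×3.85 + 0.53×3) = 4.3995

4.40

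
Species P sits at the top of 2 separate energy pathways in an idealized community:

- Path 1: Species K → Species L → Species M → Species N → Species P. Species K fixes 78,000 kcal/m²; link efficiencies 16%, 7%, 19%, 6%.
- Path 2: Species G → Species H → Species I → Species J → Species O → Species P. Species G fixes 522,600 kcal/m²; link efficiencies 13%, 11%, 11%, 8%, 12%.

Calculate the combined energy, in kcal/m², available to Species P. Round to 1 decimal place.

17.9 kcal/m²

Path 1: 78000 × 0.16 × 0.07 × 0.19 × 0.06 = 9.95904 kcal/m²
Path 2: 522600 × 0.13 × 0.11 × 0.11 × 0.08 × 0.12 = 7.89167808 kcal/m²
Total at Species P: 9.95904 + 7.89167808 = 17.85071808 kcal/m²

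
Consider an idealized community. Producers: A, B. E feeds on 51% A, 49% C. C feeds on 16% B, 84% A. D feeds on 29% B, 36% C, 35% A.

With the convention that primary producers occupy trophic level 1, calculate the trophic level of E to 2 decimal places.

2.49

C: 1 + (0.16×1 + 0.84×1) = 2
D: 1 + (0.29×1 + 0.36×2 + 0.35×1) = 2.36
E: 1 + (0.51×1 + 0.49×2) = 2.49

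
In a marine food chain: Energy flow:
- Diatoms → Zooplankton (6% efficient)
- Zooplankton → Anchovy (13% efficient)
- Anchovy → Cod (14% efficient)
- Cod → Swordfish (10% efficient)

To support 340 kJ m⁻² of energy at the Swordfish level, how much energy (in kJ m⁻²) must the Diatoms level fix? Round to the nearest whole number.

Cumulative transfer efficiency: 0.06 × 0.13 × 0.14 × 0.1 = 0.0001092
Diatoms energy = 340 / 0.0001092 = 3113553 kJ m⁻²

3113553 kJ m⁻²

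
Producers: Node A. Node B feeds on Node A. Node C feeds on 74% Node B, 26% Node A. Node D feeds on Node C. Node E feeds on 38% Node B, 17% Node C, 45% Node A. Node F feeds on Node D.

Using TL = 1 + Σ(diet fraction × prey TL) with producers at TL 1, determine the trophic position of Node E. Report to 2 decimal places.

Node B: 1 + 1 = 2
Node C: 1 + (0.74×2 + 0.26×1) = 2.74
Node D: 1 + 2.74 = 3.74
Node E: 1 + (0.38×2 + 0.17×2.74 + 0.45×1) = 2.6758
Node F: 1 + 3.74 = 4.74

2.68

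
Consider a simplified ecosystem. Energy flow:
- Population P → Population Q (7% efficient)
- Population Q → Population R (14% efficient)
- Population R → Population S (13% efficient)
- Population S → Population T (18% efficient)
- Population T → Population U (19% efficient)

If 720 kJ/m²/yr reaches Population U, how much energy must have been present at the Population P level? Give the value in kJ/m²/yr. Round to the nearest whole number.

Cumulative transfer efficiency: 0.07 × 0.14 × 0.13 × 0.18 × 0.19 = 0.0000435708
Population P energy = 720 / 0.0000435708 = 16524829 kJ/m²/yr

16524829 kJ/m²/yr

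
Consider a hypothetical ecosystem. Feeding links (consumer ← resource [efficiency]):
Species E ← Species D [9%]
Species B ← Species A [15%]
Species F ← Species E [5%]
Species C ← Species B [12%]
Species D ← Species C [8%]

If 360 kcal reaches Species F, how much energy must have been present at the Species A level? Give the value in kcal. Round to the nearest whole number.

Cumulative transfer efficiency: 0.15 × 0.12 × 0.08 × 0.09 × 0.05 = 0.00000648
Species A energy = 360 / 0.00000648 = 55555556 kcal

55555556 kcal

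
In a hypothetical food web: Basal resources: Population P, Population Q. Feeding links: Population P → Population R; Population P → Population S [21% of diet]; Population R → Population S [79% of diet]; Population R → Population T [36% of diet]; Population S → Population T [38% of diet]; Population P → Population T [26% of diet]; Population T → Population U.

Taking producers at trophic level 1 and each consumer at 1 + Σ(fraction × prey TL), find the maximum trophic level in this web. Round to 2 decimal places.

4.04

Population R: 1 + 1 = 2
Population S: 1 + (0.21×1 + 0.79×2) = 2.79
Population T: 1 + (0.36×2 + 0.38×2.79 + 0.26×1) = 3.0402
Population U: 1 + 3.0402 = 4.0402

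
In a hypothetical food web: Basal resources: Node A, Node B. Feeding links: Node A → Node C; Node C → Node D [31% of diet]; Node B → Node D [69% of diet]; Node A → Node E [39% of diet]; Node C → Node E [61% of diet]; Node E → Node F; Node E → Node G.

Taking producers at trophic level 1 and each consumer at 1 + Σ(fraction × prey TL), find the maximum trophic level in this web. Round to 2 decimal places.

3.61

Node C: 1 + 1 = 2
Node D: 1 + (0.31×2 + 0.69×1) = 2.31
Node E: 1 + (0.39×1 + 0.61×2) = 2.61
Node F: 1 + 2.61 = 3.61
Node G: 1 + 2.61 = 3.61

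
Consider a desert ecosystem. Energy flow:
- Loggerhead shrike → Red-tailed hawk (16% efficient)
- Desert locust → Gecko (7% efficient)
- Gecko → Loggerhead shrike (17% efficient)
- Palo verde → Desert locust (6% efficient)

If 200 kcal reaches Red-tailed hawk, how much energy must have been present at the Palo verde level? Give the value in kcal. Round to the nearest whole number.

1750700 kcal

Cumulative transfer efficiency: 0.06 × 0.07 × 0.17 × 0.16 = 0.00011424
Palo verde energy = 200 / 0.00011424 = 1750700 kcal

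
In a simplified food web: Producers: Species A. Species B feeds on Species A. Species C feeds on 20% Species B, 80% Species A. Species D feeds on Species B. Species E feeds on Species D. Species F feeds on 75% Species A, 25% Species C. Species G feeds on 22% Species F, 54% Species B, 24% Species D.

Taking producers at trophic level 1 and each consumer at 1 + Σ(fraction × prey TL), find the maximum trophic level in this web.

Species B: 1 + 1 = 2
Species C: 1 + (0.2×2 + 0.8×1) = 2.2
Species D: 1 + 2 = 3
Species E: 1 + 3 = 4
Species F: 1 + (0.75×1 + 0.25×2.2) = 2.3
Species G: 1 + (0.22×2.3 + 0.54×2 + 0.24×3) = 3.306

4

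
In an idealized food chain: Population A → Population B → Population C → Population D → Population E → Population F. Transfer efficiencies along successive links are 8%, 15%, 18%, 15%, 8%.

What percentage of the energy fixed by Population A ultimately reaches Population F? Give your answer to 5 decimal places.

0.00259%

Product of link efficiencies: 0.08 × 0.15 × 0.18 × 0.15 × 0.08 = 0.00002592
As a percentage: 0.00002592 × 100 = 0.00259%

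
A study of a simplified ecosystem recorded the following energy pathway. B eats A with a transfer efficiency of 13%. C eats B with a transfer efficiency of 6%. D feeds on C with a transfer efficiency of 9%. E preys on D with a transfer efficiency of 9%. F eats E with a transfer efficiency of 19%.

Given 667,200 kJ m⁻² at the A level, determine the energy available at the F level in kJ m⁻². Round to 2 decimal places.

B: 667200 × 0.13 = 86736 kJ m⁻²
C: 86736 × 0.06 = 5204.16 kJ m⁻²
D: 5204.16 × 0.09 = 468.3744 kJ m⁻²
E: 468.3744 × 0.09 = 42.153696 kJ m⁻²
F: 42.153696 × 0.19 = 8.00920224 kJ m⁻²

8.01 kJ m⁻²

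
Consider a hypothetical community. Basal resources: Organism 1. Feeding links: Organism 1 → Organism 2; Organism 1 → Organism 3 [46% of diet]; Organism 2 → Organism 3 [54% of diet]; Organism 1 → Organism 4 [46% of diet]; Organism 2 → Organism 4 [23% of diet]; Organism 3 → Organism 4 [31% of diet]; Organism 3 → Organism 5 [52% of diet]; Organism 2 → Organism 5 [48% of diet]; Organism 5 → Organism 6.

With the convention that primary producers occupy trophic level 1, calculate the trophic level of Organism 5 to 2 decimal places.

Organism 2: 1 + 1 = 2
Organism 3: 1 + (0.46×1 + 0.54×2) = 2.54
Organism 4: 1 + (0.46×1 + 0.23×2 + 0.31×2.54) = 2.7074
Organism 5: 1 + (0.52×2.54 + 0.48×2) = 3.2808
Organism 6: 1 + 3.2808 = 4.2808

3.28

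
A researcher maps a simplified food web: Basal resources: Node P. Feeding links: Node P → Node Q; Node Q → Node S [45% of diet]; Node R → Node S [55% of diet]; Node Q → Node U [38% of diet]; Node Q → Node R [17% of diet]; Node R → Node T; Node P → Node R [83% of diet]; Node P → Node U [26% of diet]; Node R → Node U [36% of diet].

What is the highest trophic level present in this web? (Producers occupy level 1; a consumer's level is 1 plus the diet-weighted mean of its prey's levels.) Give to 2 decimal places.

Node Q: 1 + 1 = 2
Node R: 1 + (0.17×2 + 0.83×1) = 2.17
Node S: 1 + (0.45×2 + 0.55×2.17) = 3.0935
Node T: 1 + 2.17 = 3.17
Node U: 1 + (0.26×1 + 0.38×2 + 0.36×2.17) = 2.8012

3.17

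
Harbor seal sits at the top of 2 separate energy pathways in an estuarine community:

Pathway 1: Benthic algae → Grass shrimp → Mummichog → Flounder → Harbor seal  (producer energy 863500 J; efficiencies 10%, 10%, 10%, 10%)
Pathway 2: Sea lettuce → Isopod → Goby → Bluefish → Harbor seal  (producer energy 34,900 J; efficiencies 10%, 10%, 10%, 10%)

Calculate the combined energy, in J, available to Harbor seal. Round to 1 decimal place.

Pathway 1: 863500 × 0.1 × 0.1 × 0.1 × 0.1 = 86.35 J
Pathway 2: 34900 × 0.1 × 0.1 × 0.1 × 0.1 = 3.49 J
Total at Harbor seal: 86.35 + 3.49 = 89.84 J

89.8 J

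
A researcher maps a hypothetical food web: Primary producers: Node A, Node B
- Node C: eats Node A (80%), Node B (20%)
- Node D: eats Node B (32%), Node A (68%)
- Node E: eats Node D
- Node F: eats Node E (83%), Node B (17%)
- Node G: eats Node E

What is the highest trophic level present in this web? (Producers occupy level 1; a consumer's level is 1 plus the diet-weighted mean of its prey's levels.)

4

Node C: 1 + (0.8×1 + 0.2×1) = 2
Node D: 1 + (0.32×1 + 0.68×1) = 2
Node E: 1 + 2 = 3
Node F: 1 + (0.83×3 + 0.17×1) = 3.66
Node G: 1 + 3 = 4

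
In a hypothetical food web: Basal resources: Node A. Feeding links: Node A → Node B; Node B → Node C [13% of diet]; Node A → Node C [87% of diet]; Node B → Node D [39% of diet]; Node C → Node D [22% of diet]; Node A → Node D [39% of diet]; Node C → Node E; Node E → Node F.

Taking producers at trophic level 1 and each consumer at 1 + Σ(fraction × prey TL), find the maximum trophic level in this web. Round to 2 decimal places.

Node B: 1 + 1 = 2
Node C: 1 + (0.13×2 + 0.87×1) = 2.13
Node D: 1 + (0.39×2 + 0.22×2.13 + 0.39×1) = 2.6386
Node E: 1 + 2.13 = 3.13
Node F: 1 + 3.13 = 4.13

4.13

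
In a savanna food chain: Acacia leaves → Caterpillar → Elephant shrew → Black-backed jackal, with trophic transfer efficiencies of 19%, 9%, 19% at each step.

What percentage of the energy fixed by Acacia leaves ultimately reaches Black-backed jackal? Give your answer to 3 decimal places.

0.325%

Product of link efficiencies: 0.19 × 0.09 × 0.19 = 0.003249
As a percentage: 0.003249 × 100 = 0.325%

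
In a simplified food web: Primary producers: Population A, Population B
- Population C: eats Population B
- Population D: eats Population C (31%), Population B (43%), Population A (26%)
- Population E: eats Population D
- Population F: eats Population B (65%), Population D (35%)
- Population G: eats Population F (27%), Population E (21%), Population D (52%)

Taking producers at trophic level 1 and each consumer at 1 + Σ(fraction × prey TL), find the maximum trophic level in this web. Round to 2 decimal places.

Population C: 1 + 1 = 2
Population D: 1 + (0.31×2 + 0.43×1 + 0.26×1) = 2.31
Population E: 1 + 2.31 = 3.31
Population F: 1 + (0.65×1 + 0.35×2.31) = 2.4585
Population G: 1 + (0.27×2.4585 + 0.21×3.31 + 0.52×2.31) = 3.560095

3.56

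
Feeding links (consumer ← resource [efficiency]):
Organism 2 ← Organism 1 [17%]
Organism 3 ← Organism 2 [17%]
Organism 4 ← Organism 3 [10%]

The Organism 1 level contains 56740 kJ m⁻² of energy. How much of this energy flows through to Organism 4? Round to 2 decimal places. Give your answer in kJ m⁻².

163.98 kJ m⁻²

Organism 2: 56740 × 0.17 = 9645.8 kJ m⁻²
Organism 3: 9645.8 × 0.17 = 1639.786 kJ m⁻²
Organism 4: 1639.786 × 0.1 = 163.9786 kJ m⁻²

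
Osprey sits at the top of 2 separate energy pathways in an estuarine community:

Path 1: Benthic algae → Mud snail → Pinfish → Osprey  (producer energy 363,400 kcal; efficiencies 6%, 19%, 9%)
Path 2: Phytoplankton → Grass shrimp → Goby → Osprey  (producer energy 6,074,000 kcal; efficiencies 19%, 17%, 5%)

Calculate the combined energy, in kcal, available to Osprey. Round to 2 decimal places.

10182.36 kcal

Path 1: 363400 × 0.06 × 0.19 × 0.09 = 372.8484 kcal
Path 2: 6074000 × 0.19 × 0.17 × 0.05 = 9809.51 kcal
Total at Osprey: 372.8484 + 9809.51 = 10182.3584 kcal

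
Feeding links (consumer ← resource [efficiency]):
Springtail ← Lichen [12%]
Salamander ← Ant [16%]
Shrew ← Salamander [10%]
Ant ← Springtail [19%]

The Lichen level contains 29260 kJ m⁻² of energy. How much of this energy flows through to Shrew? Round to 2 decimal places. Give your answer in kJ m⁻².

Springtail: 29260 × 0.12 = 3511.2 kJ m⁻²
Ant: 3511.2 × 0.19 = 667.128 kJ m⁻²
Salamander: 667.128 × 0.16 = 106.74048 kJ m⁻²
Shrew: 106.74048 × 0.1 = 10.674048 kJ m⁻²

10.67 kJ m⁻²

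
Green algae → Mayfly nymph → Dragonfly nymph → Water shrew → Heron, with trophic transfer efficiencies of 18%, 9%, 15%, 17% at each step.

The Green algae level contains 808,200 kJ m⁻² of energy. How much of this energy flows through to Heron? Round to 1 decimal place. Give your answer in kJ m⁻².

Mayfly nymph: 808200 × 0.18 = 145476 kJ m⁻²
Dragonfly nymph: 145476 × 0.09 = 13092.84 kJ m⁻²
Water shrew: 13092.84 × 0.15 = 1963.926 kJ m⁻²
Heron: 1963.926 × 0.17 = 333.86742 kJ m⁻²

333.9 kJ m⁻²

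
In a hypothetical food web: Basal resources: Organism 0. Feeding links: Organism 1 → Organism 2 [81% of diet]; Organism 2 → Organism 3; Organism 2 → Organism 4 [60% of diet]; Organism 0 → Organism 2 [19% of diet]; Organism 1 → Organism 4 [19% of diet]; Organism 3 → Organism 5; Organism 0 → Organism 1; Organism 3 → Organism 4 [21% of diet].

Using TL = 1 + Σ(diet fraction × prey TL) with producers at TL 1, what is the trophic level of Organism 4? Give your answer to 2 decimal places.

Organism 1: 1 + 1 = 2
Organism 2: 1 + (0.81×2 + 0.19×1) = 2.81
Organism 3: 1 + 2.81 = 3.81
Organism 4: 1 + (0.19×2 + 0.21×3.81 + 0.6×2.81) = 3.8661
Organism 5: 1 + 3.81 = 4.81

3.87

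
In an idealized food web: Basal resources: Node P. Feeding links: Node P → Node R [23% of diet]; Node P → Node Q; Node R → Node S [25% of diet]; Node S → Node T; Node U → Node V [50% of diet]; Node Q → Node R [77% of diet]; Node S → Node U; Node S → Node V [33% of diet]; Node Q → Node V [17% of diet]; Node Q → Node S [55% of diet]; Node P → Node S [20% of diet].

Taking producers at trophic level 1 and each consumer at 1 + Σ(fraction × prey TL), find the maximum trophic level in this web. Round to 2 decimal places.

4.32

Node Q: 1 + 1 = 2
Node R: 1 + (0.77×2 + 0.23×1) = 2.77
Node S: 1 + (0.2×1 + 0.25×2.77 + 0.55×2) = 2.9925
Node T: 1 + 2.9925 = 3.9925
Node U: 1 + 2.9925 = 3.9925
Node V: 1 + (0.5×3.9925 + 0.33×2.9925 + 0.17×2) = 4.323775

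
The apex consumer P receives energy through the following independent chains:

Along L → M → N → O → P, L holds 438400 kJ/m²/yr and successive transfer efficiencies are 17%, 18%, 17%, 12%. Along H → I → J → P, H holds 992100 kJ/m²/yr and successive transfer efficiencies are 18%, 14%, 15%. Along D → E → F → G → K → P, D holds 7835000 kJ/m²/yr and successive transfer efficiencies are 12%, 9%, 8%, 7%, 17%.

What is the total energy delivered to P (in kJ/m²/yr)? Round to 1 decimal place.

Via L: 438400 × 0.17 × 0.18 × 0.17 × 0.12 = 273.666816 kJ/m²/yr
Via H: 992100 × 0.18 × 0.14 × 0.15 = 3750.138 kJ/m²/yr
Via D: 7835000 × 0.12 × 0.09 × 0.08 × 0.07 × 0.17 = 80.556336 kJ/m²/yr
Total at P: 273.666816 + 3750.138 + 80.556336 = 4104.361152 kJ/m²/yr

4104.4 kJ/m²/yr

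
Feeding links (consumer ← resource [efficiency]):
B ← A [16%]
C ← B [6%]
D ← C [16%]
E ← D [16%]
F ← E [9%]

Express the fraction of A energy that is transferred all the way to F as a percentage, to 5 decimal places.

Product of link efficiencies: 0.16 × 0.06 × 0.16 × 0.16 × 0.09 = 0.0000221184
As a percentage: 0.0000221184 × 100 = 0.00221%

0.00221%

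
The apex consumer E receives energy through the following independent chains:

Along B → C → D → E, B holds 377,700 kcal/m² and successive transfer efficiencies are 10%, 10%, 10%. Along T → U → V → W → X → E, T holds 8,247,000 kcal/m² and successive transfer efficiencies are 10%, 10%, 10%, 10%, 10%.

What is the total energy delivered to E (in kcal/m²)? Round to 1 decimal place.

460.2 kcal/m²

Via B: 377700 × 0.1 × 0.1 × 0.1 = 377.7 kcal/m²
Via T: 8247000 × 0.1 × 0.1 × 0.1 × 0.1 × 0.1 = 82.47 kcal/m²
Total at E: 377.7 + 82.47 = 460.17 kcal/m²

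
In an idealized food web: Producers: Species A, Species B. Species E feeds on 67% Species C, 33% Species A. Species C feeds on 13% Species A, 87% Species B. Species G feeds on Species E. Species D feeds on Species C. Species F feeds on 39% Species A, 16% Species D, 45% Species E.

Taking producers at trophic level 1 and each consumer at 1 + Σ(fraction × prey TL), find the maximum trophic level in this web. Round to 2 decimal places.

3.67

Species C: 1 + (0.13×1 + 0.87×1) = 2
Species D: 1 + 2 = 3
Species E: 1 + (0.67×2 + 0.33×1) = 2.67
Species F: 1 + (0.39×1 + 0.16×3 + 0.45×2.67) = 3.0715
Species G: 1 + 2.67 = 3.67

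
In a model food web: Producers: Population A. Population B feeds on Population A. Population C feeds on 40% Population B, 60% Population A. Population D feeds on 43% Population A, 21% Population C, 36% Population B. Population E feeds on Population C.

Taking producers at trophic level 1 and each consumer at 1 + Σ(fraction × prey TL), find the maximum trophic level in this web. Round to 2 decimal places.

3.40

Population B: 1 + 1 = 2
Population C: 1 + (0.4×2 + 0.6×1) = 2.4
Population D: 1 + (0.43×1 + 0.21×2.4 + 0.36×2) = 2.654
Population E: 1 + 2.4 = 3.4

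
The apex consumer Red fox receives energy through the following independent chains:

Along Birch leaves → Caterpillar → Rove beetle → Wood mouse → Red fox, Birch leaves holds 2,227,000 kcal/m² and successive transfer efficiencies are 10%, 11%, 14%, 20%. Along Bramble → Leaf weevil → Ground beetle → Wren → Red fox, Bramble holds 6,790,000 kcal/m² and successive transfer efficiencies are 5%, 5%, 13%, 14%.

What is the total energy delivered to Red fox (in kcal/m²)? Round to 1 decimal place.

994.9 kcal/m²

Via Birch leaves: 2227000 × 0.1 × 0.11 × 0.14 × 0.2 = 685.916 kcal/m²
Via Bramble: 6790000 × 0.05 × 0.05 × 0.13 × 0.14 = 308.945 kcal/m²
Total at Red fox: 685.916 + 308.945 = 994.861 kcal/m²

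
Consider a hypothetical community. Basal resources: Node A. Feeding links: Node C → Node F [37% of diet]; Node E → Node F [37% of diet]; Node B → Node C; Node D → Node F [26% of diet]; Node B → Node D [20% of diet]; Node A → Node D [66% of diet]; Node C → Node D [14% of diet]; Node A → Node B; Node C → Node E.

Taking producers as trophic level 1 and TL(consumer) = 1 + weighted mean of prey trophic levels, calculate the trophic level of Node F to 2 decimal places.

4.23

Node B: 1 + 1 = 2
Node C: 1 + 2 = 3
Node D: 1 + (0.14×3 + 0.2×2 + 0.66×1) = 2.48
Node E: 1 + 3 = 4
Node F: 1 + (0.37×4 + 0.26×2.48 + 0.37×3) = 4.2348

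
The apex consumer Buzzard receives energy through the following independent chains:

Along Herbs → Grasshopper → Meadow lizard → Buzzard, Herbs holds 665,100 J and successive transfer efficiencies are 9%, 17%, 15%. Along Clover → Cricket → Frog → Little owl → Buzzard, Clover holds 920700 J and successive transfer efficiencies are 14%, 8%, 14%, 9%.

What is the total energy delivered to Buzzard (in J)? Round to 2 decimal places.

Via Herbs: 665100 × 0.09 × 0.17 × 0.15 = 1526.4045 J
Via Clover: 920700 × 0.14 × 0.08 × 0.14 × 0.09 = 129.929184 J
Total at Buzzard: 1526.4045 + 129.929184 = 1656.333684 J

1656.33 J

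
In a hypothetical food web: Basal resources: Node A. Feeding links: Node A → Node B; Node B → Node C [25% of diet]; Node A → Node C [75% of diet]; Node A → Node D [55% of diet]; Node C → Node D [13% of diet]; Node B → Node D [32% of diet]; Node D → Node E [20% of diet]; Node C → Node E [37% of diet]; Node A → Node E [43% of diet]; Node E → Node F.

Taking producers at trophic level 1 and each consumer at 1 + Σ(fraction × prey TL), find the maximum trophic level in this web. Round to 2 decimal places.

Node B: 1 + 1 = 2
Node C: 1 + (0.25×2 + 0.75×1) = 2.25
Node D: 1 + (0.55×1 + 0.13×2.25 + 0.32×2) = 2.4825
Node E: 1 + (0.2×2.4825 + 0.37×2.25 + 0.43×1) = 2.759
Node F: 1 + 2.759 = 3.759

3.76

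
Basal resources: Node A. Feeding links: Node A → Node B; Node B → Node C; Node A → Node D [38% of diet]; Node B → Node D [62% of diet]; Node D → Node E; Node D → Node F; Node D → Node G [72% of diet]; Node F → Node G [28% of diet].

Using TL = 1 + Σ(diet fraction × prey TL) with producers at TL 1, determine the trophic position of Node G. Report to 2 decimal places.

Node B: 1 + 1 = 2
Node C: 1 + 2 = 3
Node D: 1 + (0.38×1 + 0.62×2) = 2.62
Node E: 1 + 2.62 = 3.62
Node F: 1 + 2.62 = 3.62
Node G: 1 + (0.72×2.62 + 0.28×3.62) = 3.9

3.90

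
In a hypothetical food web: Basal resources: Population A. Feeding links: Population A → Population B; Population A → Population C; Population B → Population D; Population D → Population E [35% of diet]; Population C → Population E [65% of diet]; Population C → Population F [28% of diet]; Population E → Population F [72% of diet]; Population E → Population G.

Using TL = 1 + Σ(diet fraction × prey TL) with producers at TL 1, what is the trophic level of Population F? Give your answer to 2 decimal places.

3.97

Population B: 1 + 1 = 2
Population C: 1 + 1 = 2
Population D: 1 + 2 = 3
Population E: 1 + (0.35×3 + 0.65×2) = 3.35
Population F: 1 + (0.28×2 + 0.72×3.35) = 3.972
Population G: 1 + 3.35 = 4.35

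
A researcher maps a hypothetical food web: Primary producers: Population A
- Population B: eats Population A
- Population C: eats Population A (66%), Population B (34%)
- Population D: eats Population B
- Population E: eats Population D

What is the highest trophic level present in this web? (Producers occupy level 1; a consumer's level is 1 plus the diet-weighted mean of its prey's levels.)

4

Population B: 1 + 1 = 2
Population C: 1 + (0.66×1 + 0.34×2) = 2.34
Population D: 1 + 2 = 3
Population E: 1 + 3 = 4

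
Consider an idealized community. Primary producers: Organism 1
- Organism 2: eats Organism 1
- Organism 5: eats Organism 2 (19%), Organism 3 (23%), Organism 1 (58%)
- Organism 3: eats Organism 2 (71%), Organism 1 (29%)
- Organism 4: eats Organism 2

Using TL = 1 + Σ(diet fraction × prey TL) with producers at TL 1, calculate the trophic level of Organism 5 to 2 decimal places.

Organism 2: 1 + 1 = 2
Organism 3: 1 + (0.71×2 + 0.29×1) = 2.71
Organism 4: 1 + 2 = 3
Organism 5: 1 + (0.19×2 + 0.23×2.71 + 0.58×1) = 2.5833

2.58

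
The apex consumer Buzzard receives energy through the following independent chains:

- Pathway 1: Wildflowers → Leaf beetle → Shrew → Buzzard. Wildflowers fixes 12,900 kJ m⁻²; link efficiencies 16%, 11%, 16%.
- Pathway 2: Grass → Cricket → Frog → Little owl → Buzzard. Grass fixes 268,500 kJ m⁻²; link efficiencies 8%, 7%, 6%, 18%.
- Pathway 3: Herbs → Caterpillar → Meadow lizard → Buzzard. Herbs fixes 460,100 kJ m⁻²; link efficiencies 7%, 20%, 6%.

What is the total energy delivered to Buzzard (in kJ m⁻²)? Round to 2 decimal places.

439.05 kJ m⁻²

Pathway 1: 12900 × 0.16 × 0.11 × 0.16 = 36.3264 kJ m⁻²
Pathway 2: 268500 × 0.08 × 0.07 × 0.06 × 0.18 = 16.23888 kJ m⁻²
Pathway 3: 460100 × 0.07 × 0.2 × 0.06 = 386.484 kJ m⁻²
Total at Buzzard: 36.3264 + 16.23888 + 386.484 = 439.04928 kJ m⁻²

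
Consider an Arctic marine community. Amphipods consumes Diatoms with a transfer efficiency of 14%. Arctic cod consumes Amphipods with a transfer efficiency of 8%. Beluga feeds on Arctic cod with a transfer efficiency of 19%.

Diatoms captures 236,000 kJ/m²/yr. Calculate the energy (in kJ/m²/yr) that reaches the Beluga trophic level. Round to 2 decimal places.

502.21 kJ/m²/yr

Amphipods: 236000 × 0.14 = 33040 kJ/m²/yr
Arctic cod: 33040 × 0.08 = 2643.2 kJ/m²/yr
Beluga: 2643.2 × 0.19 = 502.208 kJ/m²/yr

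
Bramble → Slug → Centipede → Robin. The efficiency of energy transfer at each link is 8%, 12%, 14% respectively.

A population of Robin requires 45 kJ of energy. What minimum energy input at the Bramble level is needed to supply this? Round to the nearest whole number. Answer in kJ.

33482 kJ

Cumulative transfer efficiency: 0.08 × 0.12 × 0.14 = 0.001344
Bramble energy = 45 / 0.001344 = 33482 kJ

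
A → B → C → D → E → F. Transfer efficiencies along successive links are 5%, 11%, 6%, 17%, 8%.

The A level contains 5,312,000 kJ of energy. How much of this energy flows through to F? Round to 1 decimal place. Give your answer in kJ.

23.8 kJ

B: 5312000 × 0.05 = 265600 kJ
C: 265600 × 0.11 = 29216 kJ
D: 29216 × 0.06 = 1752.96 kJ
E: 1752.96 × 0.17 = 298.0032 kJ
F: 298.0032 × 0.08 = 23.840256 kJ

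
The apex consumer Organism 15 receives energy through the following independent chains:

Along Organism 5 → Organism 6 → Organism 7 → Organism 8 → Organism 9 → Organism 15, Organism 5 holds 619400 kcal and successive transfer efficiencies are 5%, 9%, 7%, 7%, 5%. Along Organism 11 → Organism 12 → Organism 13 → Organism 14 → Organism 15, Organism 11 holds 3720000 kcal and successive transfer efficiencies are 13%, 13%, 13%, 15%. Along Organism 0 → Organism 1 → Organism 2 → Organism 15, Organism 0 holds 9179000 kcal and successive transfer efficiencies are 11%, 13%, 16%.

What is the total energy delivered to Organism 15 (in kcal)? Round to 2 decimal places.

Via Organism 5: 619400 × 0.05 × 0.09 × 0.07 × 0.07 × 0.05 = 0.6828885 kcal
Via Organism 11: 3720000 × 0.13 × 0.13 × 0.13 × 0.15 = 1225.926 kcal
Via Organism 0: 9179000 × 0.11 × 0.13 × 0.16 = 21001.552 kcal
Total at Organism 15: 0.6828885 + 1225.926 + 21001.552 = 22228.1608885 kcal

22228.16 kcal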